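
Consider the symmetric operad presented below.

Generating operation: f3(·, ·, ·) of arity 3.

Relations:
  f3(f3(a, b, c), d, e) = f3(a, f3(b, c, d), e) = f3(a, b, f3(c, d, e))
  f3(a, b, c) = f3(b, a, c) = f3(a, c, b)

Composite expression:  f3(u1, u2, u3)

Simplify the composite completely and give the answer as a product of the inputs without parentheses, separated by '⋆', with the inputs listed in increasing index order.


u1 ⋆ u2 ⋆ u3


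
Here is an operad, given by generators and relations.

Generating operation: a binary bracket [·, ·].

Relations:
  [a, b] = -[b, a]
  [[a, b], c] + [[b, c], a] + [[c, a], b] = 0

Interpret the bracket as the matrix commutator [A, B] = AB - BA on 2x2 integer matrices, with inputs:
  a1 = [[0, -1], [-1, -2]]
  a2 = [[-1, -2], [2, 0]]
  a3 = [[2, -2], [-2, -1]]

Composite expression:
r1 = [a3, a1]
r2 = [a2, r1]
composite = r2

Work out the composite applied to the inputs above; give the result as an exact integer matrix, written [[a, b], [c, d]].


[a3, a1] = [[0, 1], [-1, 0]]
[a2, [a3, a1]] = [[0, -1], [-1, 0]]

[[0, -1], [-1, 0]]


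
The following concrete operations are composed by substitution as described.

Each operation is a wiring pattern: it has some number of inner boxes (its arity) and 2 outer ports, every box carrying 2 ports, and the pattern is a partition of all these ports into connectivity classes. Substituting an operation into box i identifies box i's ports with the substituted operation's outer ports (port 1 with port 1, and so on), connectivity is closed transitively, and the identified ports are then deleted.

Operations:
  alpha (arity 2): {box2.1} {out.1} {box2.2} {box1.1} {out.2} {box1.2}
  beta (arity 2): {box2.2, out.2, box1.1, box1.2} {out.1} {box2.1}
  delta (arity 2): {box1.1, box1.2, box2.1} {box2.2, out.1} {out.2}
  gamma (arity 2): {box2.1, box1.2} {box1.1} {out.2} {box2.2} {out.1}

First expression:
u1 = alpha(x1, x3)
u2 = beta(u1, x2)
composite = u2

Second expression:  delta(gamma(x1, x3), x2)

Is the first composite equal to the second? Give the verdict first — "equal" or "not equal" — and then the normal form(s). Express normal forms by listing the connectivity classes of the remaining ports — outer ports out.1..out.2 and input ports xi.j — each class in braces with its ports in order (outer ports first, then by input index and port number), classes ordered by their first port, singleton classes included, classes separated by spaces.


In normal form, the first expression is {out.1} {out.2, x2.2} {x1.1} {x1.2} {x2.1} {x3.1} {x3.2}
In normal form, the second expression is {out.1, x2.2} {out.2} {x1.1} {x1.2, x3.1} {x2.1} {x3.2}
The forms do not match — not equal.

not equal: they reduce to {out.1} {out.2, x2.2} {x1.1} {x1.2} {x2.1} {x3.1} {x3.2} and {out.1, x2.2} {out.2} {x1.1} {x1.2, x3.1} {x2.1} {x3.2}


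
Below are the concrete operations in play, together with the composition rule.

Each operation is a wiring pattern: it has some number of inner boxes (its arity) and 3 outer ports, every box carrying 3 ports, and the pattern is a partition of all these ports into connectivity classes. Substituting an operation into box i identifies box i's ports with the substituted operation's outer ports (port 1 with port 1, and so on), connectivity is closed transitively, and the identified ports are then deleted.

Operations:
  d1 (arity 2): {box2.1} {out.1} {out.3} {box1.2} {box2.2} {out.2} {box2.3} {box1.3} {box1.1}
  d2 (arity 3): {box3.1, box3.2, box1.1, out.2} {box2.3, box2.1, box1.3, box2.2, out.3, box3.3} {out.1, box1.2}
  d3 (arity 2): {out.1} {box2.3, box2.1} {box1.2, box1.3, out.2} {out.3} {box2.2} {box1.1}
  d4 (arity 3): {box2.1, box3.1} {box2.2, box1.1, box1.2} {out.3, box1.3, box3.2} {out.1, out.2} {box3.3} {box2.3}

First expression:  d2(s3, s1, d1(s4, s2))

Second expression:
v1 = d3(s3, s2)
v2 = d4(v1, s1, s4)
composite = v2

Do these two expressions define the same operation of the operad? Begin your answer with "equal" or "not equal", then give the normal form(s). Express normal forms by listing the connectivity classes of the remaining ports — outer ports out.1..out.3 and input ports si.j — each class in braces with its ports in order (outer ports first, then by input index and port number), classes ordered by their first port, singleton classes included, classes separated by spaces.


The first expression reduces to {out.1, s3.2} {out.2, s3.1} {out.3, s1.1, s1.2, s1.3, s3.3} {s2.1} {s2.2} {s2.3} {s4.1} {s4.2} {s4.3}
The second expression reduces to {out.1, out.2} {out.3, s4.2} {s1.1, s4.1} {s1.2, s3.2, s3.3} {s1.3} {s2.1, s2.3} {s2.2} {s3.1} {s4.3}
No match — not equal.

not equal: they reduce to {out.1, s3.2} {out.2, s3.1} {out.3, s1.1, s1.2, s1.3, s3.3} {s2.1} {s2.2} {s2.3} {s4.1} {s4.2} {s4.3} and {out.1, out.2} {out.3, s4.2} {s1.1, s4.1} {s1.2, s3.2, s3.3} {s1.3} {s2.1, s2.3} {s2.2} {s3.1} {s4.3}


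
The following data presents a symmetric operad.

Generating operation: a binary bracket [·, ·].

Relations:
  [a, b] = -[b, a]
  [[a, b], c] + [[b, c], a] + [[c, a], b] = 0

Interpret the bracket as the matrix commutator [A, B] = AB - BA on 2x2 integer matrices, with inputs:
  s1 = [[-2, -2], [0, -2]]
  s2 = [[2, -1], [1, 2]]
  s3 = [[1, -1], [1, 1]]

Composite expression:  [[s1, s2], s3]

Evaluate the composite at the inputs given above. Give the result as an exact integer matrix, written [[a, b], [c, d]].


[[0, 4], [4, 0]]


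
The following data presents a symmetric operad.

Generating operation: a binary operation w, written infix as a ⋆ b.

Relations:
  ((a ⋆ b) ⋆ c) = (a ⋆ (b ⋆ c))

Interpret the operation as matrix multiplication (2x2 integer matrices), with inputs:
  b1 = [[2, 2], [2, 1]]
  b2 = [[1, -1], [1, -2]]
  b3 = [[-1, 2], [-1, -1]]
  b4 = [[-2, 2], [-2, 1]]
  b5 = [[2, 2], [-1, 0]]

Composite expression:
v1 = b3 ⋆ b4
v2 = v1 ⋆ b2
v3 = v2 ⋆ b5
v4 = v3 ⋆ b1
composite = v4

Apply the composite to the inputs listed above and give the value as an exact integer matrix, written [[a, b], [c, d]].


[[-20, -16], [4, 2]]

(b3 ⋆ b4) = [[-2, 0], [4, -3]]
((b3 ⋆ b4) ⋆ b2) = [[-2, 2], [1, 2]]
(((b3 ⋆ b4) ⋆ b2) ⋆ b5) = [[-6, -4], [0, 2]]
((((b3 ⋆ b4) ⋆ b2) ⋆ b5) ⋆ b1) = [[-20, -16], [4, 2]]


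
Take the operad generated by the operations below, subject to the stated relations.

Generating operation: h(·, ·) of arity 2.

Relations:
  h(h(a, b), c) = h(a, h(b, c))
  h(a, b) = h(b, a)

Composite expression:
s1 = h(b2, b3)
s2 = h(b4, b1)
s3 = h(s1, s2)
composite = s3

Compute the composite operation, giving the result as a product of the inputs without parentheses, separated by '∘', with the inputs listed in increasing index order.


b1 ∘ b2 ∘ b3 ∘ b4

Any arrangement under h is one operation, so sort the b-inputs.
h(b2, b3) unparenthesizes to b2 ∘ b3
h(b4, b1) unparenthesizes to b4 ∘ b1
h(h(b2, b3), h(b4, b1)) unparenthesizes to b2 ∘ b3 ∘ b4 ∘ b1
the factors in increasing index order: b1 ∘ b2 ∘ b3 ∘ b4


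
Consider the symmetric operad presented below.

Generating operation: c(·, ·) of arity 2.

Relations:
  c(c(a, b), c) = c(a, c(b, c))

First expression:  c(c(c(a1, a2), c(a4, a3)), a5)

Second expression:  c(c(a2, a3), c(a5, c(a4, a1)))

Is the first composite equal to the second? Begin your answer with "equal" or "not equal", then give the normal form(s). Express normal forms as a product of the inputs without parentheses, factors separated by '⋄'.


not equal — first a1 ⋄ a2 ⋄ a4 ⋄ a3 ⋄ a5, second a2 ⋄ a3 ⋄ a5 ⋄ a4 ⋄ a1

The first expression, normalized: a1 ⋄ a2 ⋄ a4 ⋄ a3 ⋄ a5
The second expression, normalized: a2 ⋄ a3 ⋄ a5 ⋄ a4 ⋄ a1
They disagree, so not equal.


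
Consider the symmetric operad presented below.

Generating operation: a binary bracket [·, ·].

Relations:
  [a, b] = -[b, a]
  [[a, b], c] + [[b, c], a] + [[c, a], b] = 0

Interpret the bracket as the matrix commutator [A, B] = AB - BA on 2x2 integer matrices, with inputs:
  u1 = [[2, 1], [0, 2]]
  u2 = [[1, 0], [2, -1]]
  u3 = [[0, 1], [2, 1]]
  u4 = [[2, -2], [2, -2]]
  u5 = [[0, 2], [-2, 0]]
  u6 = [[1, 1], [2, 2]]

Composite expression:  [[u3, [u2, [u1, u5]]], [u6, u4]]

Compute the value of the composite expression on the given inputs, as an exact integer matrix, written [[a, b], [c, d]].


[[-16, 32], [64, 16]]

[u1, u5] = [[-2, 0], [0, 2]]
[u2, [u1, u5]] = [[0, 0], [-8, 0]]
[u3, [u2, [u1, u5]]] = [[-8, 0], [-8, 8]]
[u6, u4] = [[6, -2], [10, -6]]
[[u3, [u2, [u1, u5]]], [u6, u4]] = [[-16, 32], [64, 16]]


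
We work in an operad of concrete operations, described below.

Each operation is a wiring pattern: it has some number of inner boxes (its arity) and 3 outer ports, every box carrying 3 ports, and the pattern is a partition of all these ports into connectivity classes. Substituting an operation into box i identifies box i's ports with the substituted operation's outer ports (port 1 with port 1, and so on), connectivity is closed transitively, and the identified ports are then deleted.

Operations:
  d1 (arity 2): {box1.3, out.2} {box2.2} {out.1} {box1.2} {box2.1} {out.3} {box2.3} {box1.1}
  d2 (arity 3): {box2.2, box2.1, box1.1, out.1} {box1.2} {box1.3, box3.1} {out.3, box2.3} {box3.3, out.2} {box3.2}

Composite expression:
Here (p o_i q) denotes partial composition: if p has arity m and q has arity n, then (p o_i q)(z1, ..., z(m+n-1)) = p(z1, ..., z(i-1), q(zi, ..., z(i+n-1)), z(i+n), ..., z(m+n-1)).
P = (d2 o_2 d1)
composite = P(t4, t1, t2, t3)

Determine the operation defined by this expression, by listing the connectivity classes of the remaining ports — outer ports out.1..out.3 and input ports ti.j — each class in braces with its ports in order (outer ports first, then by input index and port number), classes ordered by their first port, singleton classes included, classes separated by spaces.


{out.1, t1.3, t4.1} {out.2, t3.3} {out.3} {t1.1} {t1.2} {t2.1} {t2.2} {t2.3} {t3.1, t4.3} {t3.2} {t4.2}


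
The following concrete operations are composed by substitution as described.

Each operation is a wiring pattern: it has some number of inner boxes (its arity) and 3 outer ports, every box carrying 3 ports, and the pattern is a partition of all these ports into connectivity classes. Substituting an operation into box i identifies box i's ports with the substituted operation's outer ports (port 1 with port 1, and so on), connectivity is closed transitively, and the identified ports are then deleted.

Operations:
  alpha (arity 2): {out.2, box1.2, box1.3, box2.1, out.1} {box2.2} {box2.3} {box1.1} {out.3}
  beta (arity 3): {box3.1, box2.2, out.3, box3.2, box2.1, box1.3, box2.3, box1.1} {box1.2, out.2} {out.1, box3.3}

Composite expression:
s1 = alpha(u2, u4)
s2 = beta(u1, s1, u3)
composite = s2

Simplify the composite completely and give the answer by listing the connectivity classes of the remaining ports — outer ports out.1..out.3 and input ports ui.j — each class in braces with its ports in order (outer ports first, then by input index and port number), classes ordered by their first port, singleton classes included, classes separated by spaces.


{out.1, u3.3} {out.2, u1.2} {out.3, u1.1, u1.3, u2.2, u2.3, u3.1, u3.2, u4.1} {u2.1} {u4.2} {u4.3}

Treat the ports identified at beta as solder joints: merge, then drop.
after alpha, the pattern on (u2, u4) reads {out.1, out.2, u2.2, u2.3, u4.1} {out.3} {u2.1} {u4.2} {u4.3} (out.j = its outer ports)
after beta, the pattern on (u1, u2, u4, u3) reads {out.1, u3.3} {out.2, u1.2} {out.3, u1.1, u1.3, u2.2, u2.3, u3.1, u3.2, u4.1} {u2.1} {u4.2} {u4.3} (out.j = its outer ports)


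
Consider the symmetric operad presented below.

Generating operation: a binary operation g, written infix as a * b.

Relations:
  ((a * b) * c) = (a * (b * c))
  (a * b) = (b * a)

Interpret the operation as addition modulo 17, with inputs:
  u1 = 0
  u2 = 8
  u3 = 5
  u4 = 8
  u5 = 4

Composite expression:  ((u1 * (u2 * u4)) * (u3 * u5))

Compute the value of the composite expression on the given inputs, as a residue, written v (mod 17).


8 (mod 17)


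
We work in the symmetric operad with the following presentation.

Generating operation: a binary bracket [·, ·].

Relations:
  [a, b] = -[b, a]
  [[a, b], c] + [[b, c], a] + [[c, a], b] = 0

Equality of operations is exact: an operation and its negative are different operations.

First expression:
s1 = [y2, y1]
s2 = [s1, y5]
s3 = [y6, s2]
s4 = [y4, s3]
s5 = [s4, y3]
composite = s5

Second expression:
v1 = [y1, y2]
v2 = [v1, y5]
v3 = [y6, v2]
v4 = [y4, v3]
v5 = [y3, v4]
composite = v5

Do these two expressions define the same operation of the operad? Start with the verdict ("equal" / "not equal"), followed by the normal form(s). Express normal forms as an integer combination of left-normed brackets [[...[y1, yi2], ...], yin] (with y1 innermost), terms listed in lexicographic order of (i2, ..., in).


equal — both sides give -[[[[[y1, y2], y5], y6], y4], y3]

Reducing the first expression gives -[[[[[y1, y2], y5], y6], y4], y3]
Reducing the second expression gives -[[[[[y1, y2], y5], y6], y4], y3]
Same normal form: equal.


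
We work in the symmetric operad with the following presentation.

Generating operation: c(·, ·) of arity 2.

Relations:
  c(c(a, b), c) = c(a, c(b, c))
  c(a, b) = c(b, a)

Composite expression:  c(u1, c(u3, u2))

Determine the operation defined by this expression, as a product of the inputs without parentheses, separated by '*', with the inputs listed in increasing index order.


u1 * u2 * u3

Shape and order are irrelevant to c; the u-input set decides.
c(u3, u2) collapses to u3 * u2
c(u1, c(u3, u2)) collapses to u1 * u3 * u2
reordering the factors by index: u1 * u2 * u3


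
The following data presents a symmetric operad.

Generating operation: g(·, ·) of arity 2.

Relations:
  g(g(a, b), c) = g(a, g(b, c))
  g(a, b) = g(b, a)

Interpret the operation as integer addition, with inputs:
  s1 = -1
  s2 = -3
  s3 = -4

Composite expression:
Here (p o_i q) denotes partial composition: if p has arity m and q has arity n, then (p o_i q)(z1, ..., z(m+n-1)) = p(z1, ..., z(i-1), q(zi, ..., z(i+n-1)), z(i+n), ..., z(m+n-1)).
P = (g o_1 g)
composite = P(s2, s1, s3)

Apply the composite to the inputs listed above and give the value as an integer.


g(s2, s1) = -4
g(g(s2, s1), s3) = -8

-8


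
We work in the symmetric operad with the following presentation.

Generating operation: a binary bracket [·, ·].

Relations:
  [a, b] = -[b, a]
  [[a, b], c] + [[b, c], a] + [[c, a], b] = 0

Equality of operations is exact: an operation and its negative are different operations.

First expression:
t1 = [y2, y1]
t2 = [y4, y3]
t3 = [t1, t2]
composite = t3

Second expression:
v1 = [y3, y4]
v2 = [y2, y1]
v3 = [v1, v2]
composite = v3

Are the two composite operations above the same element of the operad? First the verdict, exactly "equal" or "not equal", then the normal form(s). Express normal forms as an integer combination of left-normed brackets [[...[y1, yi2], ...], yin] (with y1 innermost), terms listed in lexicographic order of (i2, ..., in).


equal; both compose to [[[y1, y2], y3], y4] - [[[y1, y2], y4], y3]

The first composite normalizes to [[[y1, y2], y3], y4] - [[[y1, y2], y4], y3]
The second composite normalizes to [[[y1, y2], y3], y4] - [[[y1, y2], y4], y3]
Identical normal forms: equal.


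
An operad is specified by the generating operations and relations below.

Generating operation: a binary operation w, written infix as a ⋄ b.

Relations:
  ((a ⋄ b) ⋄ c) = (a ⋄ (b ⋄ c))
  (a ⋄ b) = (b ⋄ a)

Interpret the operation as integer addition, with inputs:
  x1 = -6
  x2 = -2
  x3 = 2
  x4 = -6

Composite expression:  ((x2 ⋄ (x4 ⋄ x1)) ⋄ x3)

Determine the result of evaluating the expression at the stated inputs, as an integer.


-12


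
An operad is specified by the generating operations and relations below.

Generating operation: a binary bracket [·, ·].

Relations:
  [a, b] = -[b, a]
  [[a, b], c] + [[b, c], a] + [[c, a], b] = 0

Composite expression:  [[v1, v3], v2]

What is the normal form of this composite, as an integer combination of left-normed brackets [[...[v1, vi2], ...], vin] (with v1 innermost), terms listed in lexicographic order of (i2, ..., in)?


[[v1, v3], v2]

A multilinear Lie element is pinned by v1-initial words (v1 innermost).
Composite bracket: [[v1, v3], v2]
Full expansion: 4 signed words from ab - ba (2^2 = 4).
The v1-initial words carry the normal form:
  v1v3v2 appears with sign +1, giving the term +[[v1, v3], v2]


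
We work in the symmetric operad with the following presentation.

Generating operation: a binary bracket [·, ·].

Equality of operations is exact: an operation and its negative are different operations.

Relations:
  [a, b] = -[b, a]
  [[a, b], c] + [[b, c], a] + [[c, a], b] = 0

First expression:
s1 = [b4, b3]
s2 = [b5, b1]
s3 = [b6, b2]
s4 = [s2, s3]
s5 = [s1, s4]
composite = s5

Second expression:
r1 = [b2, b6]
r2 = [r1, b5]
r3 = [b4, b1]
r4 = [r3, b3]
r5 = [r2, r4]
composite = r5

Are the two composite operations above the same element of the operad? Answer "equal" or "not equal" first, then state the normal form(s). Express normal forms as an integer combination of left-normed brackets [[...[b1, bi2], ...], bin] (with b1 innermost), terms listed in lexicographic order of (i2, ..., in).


not equal — first [[[[[b1, b5], b2], b6], b3], b4] - [[[[[b1, b5], b2], b6], b4], b3] - [[[[[b1, b5], b6], b2], b3], b4] + [[[[[b1, b5], b6], b2], b4], b3], second [[[[[b1, b4], b3], b2], b6], b5] - [[[[[b1, b4], b3], b5], b2], b6] + [[[[[b1, b4], b3], b5], b6], b2] - [[[[[b1, b4], b3], b6], b2], b5]

The first expression reduces to [[[[[b1, b5], b2], b6], b3], b4] - [[[[[b1, b5], b2], b6], b4], b3] - [[[[[b1, b5], b6], b2], b3], b4] + [[[[[b1, b5], b6], b2], b4], b3]
The second expression reduces to [[[[[b1, b4], b3], b2], b6], b5] - [[[[[b1, b4], b3], b5], b2], b6] + [[[[[b1, b4], b3], b5], b6], b2] - [[[[[b1, b4], b3], b6], b2], b5]
The forms do not match — not equal.


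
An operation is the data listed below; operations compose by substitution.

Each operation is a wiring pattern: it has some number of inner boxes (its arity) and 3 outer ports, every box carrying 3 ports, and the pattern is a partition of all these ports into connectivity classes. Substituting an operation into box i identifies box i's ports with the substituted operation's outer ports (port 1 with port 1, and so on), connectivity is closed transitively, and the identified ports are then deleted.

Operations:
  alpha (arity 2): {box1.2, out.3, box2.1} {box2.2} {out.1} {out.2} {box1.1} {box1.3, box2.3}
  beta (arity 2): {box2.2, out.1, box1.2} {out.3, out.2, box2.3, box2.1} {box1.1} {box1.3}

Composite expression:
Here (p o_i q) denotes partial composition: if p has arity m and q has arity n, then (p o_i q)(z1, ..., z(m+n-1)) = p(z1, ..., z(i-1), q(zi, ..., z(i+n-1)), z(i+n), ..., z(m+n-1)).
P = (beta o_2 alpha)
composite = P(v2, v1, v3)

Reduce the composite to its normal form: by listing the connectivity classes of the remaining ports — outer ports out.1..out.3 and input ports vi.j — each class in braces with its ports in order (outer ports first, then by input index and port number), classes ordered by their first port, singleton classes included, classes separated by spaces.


Two ports join when wires chain via beta-identified ports.
alpha over (v1, v3) gives {out.1} {out.2} {out.3, v1.2, v3.1} {v1.1} {v1.3, v3.3} {v3.2}, out.j being that stage's outer ports
beta over (v2, v1, v3) gives {out.1, v2.2} {out.2, out.3, v1.2, v3.1} {v1.1} {v1.3, v3.3} {v2.1} {v2.3} {v3.2}, out.j being that stage's outer ports

{out.1, v2.2} {out.2, out.3, v1.2, v3.1} {v1.1} {v1.3, v3.3} {v2.1} {v2.3} {v3.2}


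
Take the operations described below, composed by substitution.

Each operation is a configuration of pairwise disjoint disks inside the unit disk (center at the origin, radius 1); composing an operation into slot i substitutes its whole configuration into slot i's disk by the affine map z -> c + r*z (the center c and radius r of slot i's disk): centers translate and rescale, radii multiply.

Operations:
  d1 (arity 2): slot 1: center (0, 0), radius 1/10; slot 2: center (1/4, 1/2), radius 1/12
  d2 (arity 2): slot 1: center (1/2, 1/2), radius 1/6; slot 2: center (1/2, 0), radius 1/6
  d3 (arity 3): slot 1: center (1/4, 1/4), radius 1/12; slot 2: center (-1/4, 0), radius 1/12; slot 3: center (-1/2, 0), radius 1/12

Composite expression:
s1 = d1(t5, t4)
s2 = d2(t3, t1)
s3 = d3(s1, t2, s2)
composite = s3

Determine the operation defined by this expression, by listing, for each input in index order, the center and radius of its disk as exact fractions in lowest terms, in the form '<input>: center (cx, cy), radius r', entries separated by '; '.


Affine substitution under d3: radii multiply and t-centers shift.
input t5: applying the 2 nested substitutions gives center (1/4, 1/4), radius 1/120
input t4: applying the 2 nested substitutions gives center (13/48, 7/24), radius 1/144
input t2: applying the 1 nested substitution gives center (-1/4, 0), radius 1/12
input t3: applying the 2 nested substitutions gives center (-11/24, 1/24), radius 1/72
input t1: applying the 2 nested substitutions gives center (-11/24, 0), radius 1/72

t1: center (-11/24, 0), radius 1/72; t2: center (-1/4, 0), radius 1/12; t3: center (-11/24, 1/24), radius 1/72; t4: center (13/48, 7/24), radius 1/144; t5: center (1/4, 1/4), radius 1/120


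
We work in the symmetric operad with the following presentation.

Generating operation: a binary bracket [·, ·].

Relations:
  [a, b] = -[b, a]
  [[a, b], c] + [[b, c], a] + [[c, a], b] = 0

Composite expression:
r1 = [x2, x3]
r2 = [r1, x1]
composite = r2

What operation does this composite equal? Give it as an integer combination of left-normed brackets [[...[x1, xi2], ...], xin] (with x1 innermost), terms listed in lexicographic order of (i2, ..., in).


-[[x1, x2], x3] + [[x1, x3], x2]

A multilinear Lie element is pinned by x1-initial words (x1 innermost).
Composite bracket: [[x2, x3], x1]
The bracket unfolds into 4 signed words via [a, b] = ab - ba (2^2 = 4).
The x1-initial words carry the normal form:
  word x1x2x3 has sign -1, contributing -[[x1, x2], x3]
  word x1x3x2 has sign +1, contributing +[[x1, x3], x2]


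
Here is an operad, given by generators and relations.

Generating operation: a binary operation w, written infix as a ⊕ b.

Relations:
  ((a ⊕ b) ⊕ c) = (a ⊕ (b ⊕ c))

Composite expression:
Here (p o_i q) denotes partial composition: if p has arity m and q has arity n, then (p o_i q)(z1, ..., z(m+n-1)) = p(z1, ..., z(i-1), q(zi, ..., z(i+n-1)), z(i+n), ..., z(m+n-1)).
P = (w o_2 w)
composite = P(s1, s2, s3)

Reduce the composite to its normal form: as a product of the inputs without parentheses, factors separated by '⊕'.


s1 ⊕ s2 ⊕ s3

The w-tree's shape is irrelevant; the s-reading-order decides.
(s2 ⊕ s3) collapses to s2 ⊕ s3
(s1 ⊕ (s2 ⊕ s3)) collapses to s1 ⊕ s2 ⊕ s3


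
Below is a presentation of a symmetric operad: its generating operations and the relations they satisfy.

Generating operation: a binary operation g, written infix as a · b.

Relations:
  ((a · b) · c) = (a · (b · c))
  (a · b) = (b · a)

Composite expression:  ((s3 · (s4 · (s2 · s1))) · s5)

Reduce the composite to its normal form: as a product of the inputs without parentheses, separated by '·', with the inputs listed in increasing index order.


s1 · s2 · s3 · s4 · s5

Any arrangement under g is one operation, so sort the s-inputs.
(s2 · s1) reduces to s2 · s1
(s4 · (s2 · s1)) reduces to s4 · s2 · s1
(s3 · (s4 · (s2 · s1))) reduces to s3 · s4 · s2 · s1
((s3 · (s4 · (s2 · s1))) · s5) reduces to s3 · s4 · s2 · s1 · s5
rearranged into index order: s1 · s2 · s3 · s4 · s5


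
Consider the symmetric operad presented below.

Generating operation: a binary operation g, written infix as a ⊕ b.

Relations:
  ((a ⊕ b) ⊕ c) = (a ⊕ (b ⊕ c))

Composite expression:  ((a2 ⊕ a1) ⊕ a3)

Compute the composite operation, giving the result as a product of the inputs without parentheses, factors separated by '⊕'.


a2 ⊕ a1 ⊕ a3

The g-tree's shape is irrelevant; the a-reading-order decides.
(a2 ⊕ a1) linearizes to a2 ⊕ a1
((a2 ⊕ a1) ⊕ a3) linearizes to a2 ⊕ a1 ⊕ a3


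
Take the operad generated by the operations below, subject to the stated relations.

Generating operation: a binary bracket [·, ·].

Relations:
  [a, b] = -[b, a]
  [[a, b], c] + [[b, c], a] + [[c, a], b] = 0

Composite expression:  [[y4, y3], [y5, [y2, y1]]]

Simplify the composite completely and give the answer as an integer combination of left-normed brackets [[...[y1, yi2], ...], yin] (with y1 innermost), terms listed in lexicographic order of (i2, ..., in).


[[[[y1, y2], y5], y3], y4] - [[[[y1, y2], y5], y4], y3]

A multilinear Lie element is pinned by y1-initial words (y1 innermost).
Composite bracket: [[y4, y3], [y5, [y2, y1]]]
The bracket unfolds into 16 signed words via [a, b] = ab - ba (2^4 = 16).
Keep just the words that open with y1:
  sign of y1y2y5y3y4 is +1, so it contributes +[[[[y1, y2], y5], y3], y4]
  sign of y1y2y5y4y3 is -1, so it contributes -[[[[y1, y2], y5], y4], y3]


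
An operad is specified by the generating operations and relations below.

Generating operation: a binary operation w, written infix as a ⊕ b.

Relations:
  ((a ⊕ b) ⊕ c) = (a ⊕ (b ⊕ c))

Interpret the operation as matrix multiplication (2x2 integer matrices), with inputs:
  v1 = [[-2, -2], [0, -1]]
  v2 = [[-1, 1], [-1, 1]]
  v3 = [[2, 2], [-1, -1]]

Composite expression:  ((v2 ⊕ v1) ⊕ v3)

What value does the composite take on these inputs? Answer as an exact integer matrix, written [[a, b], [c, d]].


[[3, 3], [3, 3]]

(v2 ⊕ v1) = [[2, 1], [2, 1]]
((v2 ⊕ v1) ⊕ v3) = [[3, 3], [3, 3]]


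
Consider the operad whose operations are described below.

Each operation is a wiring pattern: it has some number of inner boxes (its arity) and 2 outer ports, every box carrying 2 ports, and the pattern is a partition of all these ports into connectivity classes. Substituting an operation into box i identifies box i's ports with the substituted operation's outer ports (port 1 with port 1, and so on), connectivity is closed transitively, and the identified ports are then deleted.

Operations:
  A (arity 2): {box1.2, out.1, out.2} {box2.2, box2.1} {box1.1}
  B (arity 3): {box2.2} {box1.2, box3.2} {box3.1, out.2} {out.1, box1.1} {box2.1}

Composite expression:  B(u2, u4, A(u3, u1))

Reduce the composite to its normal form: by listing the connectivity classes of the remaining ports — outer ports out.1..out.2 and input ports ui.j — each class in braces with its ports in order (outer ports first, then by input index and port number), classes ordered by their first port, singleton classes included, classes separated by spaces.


{out.1, u2.1} {out.2, u2.2, u3.2} {u1.1, u1.2} {u3.1} {u4.1} {u4.2}

Treat the ports identified at B as solder joints: merge, then drop.
after A, the pattern on (u3, u1) reads {out.1, out.2, u3.2} {u1.1, u1.2} {u3.1} (out.j = its outer ports)
after B, the pattern on (u2, u4, u3, u1) reads {out.1, u2.1} {out.2, u2.2, u3.2} {u1.1, u1.2} {u3.1} {u4.1} {u4.2} (out.j = its outer ports)


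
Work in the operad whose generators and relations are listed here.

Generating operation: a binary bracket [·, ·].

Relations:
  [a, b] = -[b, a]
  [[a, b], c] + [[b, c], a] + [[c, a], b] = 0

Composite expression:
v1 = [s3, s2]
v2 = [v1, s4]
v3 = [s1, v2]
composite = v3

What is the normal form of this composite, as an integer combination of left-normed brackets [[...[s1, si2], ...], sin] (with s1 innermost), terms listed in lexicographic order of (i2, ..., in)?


A multilinear Lie element is pinned by s1-initial words (s1 innermost).
Composite bracket: [s1, [[s3, s2], s4]]
Under [a, b] = ab - ba we get 8 signed associative words (2^3 = 8).
The s1-initial words carry the normal form:
  from s1s2s3s4, sign -1: term -[[[s1, s2], s3], s4]
  from s1s3s2s4, sign +1: term +[[[s1, s3], s2], s4]
  from s1s4s2s3, sign +1: term +[[[s1, s4], s2], s3]
  from s1s4s3s2, sign -1: term -[[[s1, s4], s3], s2]

-[[[s1, s2], s3], s4] + [[[s1, s3], s2], s4] + [[[s1, s4], s2], s3] - [[[s1, s4], s3], s2]


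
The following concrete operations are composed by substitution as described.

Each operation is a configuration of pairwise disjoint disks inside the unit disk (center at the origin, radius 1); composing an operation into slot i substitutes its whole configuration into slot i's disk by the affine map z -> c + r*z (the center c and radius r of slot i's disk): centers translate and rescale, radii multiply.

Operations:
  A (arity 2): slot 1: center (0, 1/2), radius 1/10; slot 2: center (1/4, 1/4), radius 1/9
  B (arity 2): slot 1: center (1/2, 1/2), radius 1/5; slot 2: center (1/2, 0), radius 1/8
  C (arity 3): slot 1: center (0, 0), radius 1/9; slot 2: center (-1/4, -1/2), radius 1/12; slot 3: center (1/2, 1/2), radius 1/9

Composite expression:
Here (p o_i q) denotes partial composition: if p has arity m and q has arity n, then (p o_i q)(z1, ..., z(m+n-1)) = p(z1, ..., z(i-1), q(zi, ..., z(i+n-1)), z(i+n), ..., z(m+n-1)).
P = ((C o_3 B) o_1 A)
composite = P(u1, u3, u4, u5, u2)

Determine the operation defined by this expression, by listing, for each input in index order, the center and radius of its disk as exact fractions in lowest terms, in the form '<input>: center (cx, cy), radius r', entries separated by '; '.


Nesting under C composes maps z -> c + r*z down each u-path.
tracing u1 down its 2-map path: center (0, 1/18), radius 1/90
tracing u3 down its 2-map path: center (1/36, 1/36), radius 1/81
tracing u4 down its 1-map path: center (-1/4, -1/2), radius 1/12
tracing u5 down its 2-map path: center (5/9, 5/9), radius 1/45
tracing u2 down its 2-map path: center (5/9, 1/2), radius 1/72

u1: center (0, 1/18), radius 1/90; u2: center (5/9, 1/2), radius 1/72; u3: center (1/36, 1/36), radius 1/81; u4: center (-1/4, -1/2), radius 1/12; u5: center (5/9, 5/9), radius 1/45


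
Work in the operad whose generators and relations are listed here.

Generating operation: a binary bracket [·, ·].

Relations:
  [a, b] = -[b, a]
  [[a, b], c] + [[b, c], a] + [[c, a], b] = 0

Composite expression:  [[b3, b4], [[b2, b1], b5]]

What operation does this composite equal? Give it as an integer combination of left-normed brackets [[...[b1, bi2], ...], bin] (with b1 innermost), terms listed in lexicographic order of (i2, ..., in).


[[[[b1, b2], b5], b3], b4] - [[[[b1, b2], b5], b4], b3]

Antisymmetry and Jacobi reduce to b1-anchored left-normed brackets.
Composite bracket: [[b3, b4], [[b2, b1], b5]]
Applying ab - ba throughout gives 16 signed words (2^4 = 16).
Collect the words opening with b1:
  word b1b2b5b3b4 has sign +1, contributing +[[[[b1, b2], b5], b3], b4]
  word b1b2b5b4b3 has sign -1, contributing -[[[[b1, b2], b5], b4], b3]


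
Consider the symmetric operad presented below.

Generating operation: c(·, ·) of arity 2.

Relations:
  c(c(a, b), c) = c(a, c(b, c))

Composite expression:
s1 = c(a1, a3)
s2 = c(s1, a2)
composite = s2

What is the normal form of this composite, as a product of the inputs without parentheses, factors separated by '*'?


a1 * a3 * a2

Under associativity of c, the answer is the a's in reading order.
c(a1, a3) reduces to a1 * a3
c(c(a1, a3), a2) reduces to a1 * a3 * a2


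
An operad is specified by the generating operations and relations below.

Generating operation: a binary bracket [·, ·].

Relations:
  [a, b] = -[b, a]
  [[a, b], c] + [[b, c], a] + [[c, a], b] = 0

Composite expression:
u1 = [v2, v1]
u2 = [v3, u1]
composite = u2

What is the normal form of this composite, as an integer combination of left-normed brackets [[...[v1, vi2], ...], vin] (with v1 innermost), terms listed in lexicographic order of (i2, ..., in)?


[[v1, v2], v3]

Expand each bracket as ab - ba; the v1-initial words give the coefficients.
Composite bracket: [v3, [v2, v1]]
Each bracket splits as ab - ba, giving 4 signed words (2^2 = 4).
Coefficients come from the v1-initial words:
  the word v1v2v3 carries sign +1 and contributes +[[v1, v2], v3]


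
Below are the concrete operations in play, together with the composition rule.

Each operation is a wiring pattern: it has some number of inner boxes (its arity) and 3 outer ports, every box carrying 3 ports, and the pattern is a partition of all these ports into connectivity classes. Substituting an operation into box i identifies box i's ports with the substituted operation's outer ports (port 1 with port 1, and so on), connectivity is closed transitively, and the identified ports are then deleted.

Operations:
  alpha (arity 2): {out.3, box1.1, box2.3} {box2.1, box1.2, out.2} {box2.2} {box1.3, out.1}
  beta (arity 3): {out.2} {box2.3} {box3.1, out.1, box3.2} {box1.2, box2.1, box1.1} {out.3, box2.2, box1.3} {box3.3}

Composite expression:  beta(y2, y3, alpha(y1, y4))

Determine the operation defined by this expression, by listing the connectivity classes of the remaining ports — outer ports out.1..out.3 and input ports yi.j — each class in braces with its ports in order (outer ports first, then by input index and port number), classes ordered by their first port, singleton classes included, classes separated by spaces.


After gluing at beta, chains via deleted ports link the y-ports.
alpha over (y1, y4) gives {out.1, y1.3} {out.2, y1.2, y4.1} {out.3, y1.1, y4.3} {y4.2}, out.j being that stage's outer ports
beta over (y2, y3, y1, y4) gives {out.1, y1.2, y1.3, y4.1} {out.2} {out.3, y2.3, y3.2} {y1.1, y4.3} {y2.1, y2.2, y3.1} {y3.3} {y4.2}, out.j being that stage's outer ports

{out.1, y1.2, y1.3, y4.1} {out.2} {out.3, y2.3, y3.2} {y1.1, y4.3} {y2.1, y2.2, y3.1} {y3.3} {y4.2}


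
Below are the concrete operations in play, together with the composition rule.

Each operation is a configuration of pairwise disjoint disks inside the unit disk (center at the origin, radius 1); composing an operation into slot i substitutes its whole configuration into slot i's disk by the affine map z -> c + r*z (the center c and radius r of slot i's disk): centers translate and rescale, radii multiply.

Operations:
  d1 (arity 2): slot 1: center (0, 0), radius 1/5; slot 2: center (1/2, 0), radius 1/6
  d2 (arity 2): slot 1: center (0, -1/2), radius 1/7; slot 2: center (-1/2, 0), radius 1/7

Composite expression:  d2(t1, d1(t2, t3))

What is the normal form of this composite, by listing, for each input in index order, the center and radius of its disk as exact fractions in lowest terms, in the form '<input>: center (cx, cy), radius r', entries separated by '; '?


Only the slot chain above each t matters under d2; compose those maps.
t1: after 1 affine step, its disk has center (0, -1/2), radius 1/7
t2: after 2 affine steps, its disk has center (-1/2, 0), radius 1/35
t3: after 2 affine steps, its disk has center (-3/7, 0), radius 1/42

t1: center (0, -1/2), radius 1/7; t2: center (-1/2, 0), radius 1/35; t3: center (-3/7, 0), radius 1/42


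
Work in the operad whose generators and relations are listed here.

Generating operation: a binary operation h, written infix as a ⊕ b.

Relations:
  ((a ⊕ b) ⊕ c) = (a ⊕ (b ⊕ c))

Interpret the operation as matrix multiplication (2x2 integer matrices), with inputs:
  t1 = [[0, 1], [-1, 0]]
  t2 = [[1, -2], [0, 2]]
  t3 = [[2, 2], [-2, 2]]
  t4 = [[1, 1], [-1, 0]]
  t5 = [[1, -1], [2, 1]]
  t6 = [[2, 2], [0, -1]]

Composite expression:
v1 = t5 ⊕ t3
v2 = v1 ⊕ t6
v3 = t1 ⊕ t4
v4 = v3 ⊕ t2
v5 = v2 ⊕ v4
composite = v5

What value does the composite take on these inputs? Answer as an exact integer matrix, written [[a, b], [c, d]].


[[-16, 16], [-2, 8]]

(t5 ⊕ t3) = [[4, 0], [2, 6]]
((t5 ⊕ t3) ⊕ t6) = [[8, 8], [4, -2]]
(t1 ⊕ t4) = [[-1, 0], [-1, -1]]
((t1 ⊕ t4) ⊕ t2) = [[-1, 2], [-1, 0]]
(((t5 ⊕ t3) ⊕ t6) ⊕ ((t1 ⊕ t4) ⊕ t2)) = [[-16, 16], [-2, 8]]


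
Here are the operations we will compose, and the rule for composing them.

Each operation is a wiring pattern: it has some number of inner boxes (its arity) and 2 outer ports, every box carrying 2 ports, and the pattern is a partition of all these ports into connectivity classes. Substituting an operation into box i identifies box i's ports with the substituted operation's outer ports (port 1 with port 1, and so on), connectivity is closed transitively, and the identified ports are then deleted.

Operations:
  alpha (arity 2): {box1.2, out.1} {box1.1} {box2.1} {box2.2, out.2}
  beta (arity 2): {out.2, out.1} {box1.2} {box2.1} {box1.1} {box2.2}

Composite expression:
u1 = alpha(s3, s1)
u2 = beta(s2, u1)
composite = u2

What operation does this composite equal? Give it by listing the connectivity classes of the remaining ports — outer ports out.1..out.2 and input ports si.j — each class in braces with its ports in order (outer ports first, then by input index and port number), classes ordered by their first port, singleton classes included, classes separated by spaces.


{out.1, out.2} {s1.1} {s1.2} {s2.1} {s2.2} {s3.1} {s3.2}

Reachability decides: close wires over beta-identified ports.
the subtree at alpha composes to {out.1, s3.2} {out.2, s1.2} {s1.1} {s3.1} on (s3, s1); out.j = own outer ports
the subtree at beta composes to {out.1, out.2} {s1.1} {s1.2} {s2.1} {s2.2} {s3.1} {s3.2} on (s2, s3, s1); out.j = own outer ports


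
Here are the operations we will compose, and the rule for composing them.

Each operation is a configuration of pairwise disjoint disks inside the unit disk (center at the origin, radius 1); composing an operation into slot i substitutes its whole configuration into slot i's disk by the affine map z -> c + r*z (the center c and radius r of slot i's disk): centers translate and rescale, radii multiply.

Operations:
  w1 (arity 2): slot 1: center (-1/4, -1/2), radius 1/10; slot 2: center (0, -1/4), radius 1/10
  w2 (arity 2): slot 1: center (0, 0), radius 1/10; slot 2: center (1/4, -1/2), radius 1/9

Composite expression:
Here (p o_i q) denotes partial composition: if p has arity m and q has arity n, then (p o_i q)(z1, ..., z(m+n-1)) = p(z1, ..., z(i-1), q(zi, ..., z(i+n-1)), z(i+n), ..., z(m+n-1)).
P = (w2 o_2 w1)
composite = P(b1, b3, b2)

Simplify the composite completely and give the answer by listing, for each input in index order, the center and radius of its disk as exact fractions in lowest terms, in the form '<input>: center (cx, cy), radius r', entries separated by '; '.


Only the slot chain above each b matters under w2; compose those maps.
b1: after 1 affine step, its disk has center (0, 0), radius 1/10
b3: after 2 affine steps, its disk has center (2/9, -5/9), radius 1/90
b2: after 2 affine steps, its disk has center (1/4, -19/36), radius 1/90

b1: center (0, 0), radius 1/10; b2: center (1/4, -19/36), radius 1/90; b3: center (2/9, -5/9), radius 1/90


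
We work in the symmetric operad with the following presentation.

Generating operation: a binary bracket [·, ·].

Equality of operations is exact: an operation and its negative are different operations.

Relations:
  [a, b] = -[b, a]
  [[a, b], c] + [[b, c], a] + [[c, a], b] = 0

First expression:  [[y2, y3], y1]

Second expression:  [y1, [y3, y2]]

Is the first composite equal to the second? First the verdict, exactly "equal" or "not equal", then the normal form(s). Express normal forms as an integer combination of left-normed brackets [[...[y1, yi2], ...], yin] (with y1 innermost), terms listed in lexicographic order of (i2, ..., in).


equal; the common form is -[[y1, y2], y3] + [[y1, y3], y2]

Reducing the first expression gives -[[y1, y2], y3] + [[y1, y3], y2]
Reducing the second expression gives -[[y1, y2], y3] + [[y1, y3], y2]
The forms coincide; equal.


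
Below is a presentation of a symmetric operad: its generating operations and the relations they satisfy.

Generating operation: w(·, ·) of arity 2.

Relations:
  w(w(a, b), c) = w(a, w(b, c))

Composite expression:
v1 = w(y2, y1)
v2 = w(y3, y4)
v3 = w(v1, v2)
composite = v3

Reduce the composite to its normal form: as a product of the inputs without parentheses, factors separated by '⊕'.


y2 ⊕ y1 ⊕ y3 ⊕ y4

Under associativity of w, the answer is the y's in reading order.
w(y2, y1) flattens to y2 ⊕ y1
w(y3, y4) flattens to y3 ⊕ y4
w(w(y2, y1), w(y3, y4)) flattens to y2 ⊕ y1 ⊕ y3 ⊕ y4
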